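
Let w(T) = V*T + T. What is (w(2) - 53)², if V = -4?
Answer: 3481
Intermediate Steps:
w(T) = -3*T (w(T) = -4*T + T = -3*T)
(w(2) - 53)² = (-3*2 - 53)² = (-6 - 53)² = (-59)² = 3481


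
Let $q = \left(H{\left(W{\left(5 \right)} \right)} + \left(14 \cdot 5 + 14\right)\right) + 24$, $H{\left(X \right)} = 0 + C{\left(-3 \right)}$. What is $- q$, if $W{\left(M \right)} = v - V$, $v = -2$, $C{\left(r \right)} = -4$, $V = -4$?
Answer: $-104$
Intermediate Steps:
$W{\left(M \right)} = 2$ ($W{\left(M \right)} = -2 - -4 = -2 + 4 = 2$)
$H{\left(X \right)} = -4$ ($H{\left(X \right)} = 0 - 4 = -4$)
$q = 104$ ($q = \left(-4 + \left(14 \cdot 5 + 14\right)\right) + 24 = \left(-4 + \left(70 + 14\right)\right) + 24 = \left(-4 + 84\right) + 24 = 80 + 24 = 104$)
$- q = \left(-1\right) 104 = -104$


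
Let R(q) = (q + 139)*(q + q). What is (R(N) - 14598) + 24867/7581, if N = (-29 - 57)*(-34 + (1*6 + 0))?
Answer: 30960190647/2527 ≈ 1.2252e+7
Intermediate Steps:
N = 2408 (N = -86*(-34 + (6 + 0)) = -86*(-34 + 6) = -86*(-28) = 2408)
R(q) = 2*q*(139 + q) (R(q) = (139 + q)*(2*q) = 2*q*(139 + q))
(R(N) - 14598) + 24867/7581 = (2*2408*(139 + 2408) - 14598) + 24867/7581 = (2*2408*2547 - 14598) + 24867*(1/7581) = (12266352 - 14598) + 8289/2527 = 12251754 + 8289/2527 = 30960190647/2527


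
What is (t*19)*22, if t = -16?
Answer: -6688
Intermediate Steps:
(t*19)*22 = -16*19*22 = -304*22 = -6688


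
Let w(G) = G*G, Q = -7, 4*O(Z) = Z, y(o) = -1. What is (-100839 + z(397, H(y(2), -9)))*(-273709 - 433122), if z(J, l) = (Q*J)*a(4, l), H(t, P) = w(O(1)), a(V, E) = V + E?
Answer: 1268096517029/16 ≈ 7.9256e+10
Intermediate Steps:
a(V, E) = E + V
O(Z) = Z/4
w(G) = G**2
H(t, P) = 1/16 (H(t, P) = ((1/4)*1)**2 = (1/4)**2 = 1/16)
z(J, l) = -7*J*(4 + l) (z(J, l) = (-7*J)*(l + 4) = (-7*J)*(4 + l) = -7*J*(4 + l))
(-100839 + z(397, H(y(2), -9)))*(-273709 - 433122) = (-100839 - 7*397*(4 + 1/16))*(-273709 - 433122) = (-100839 - 7*397*65/16)*(-706831) = (-100839 - 180635/16)*(-706831) = -1794059/16*(-706831) = 1268096517029/16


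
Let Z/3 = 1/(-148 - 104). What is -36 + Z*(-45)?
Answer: -993/28 ≈ -35.464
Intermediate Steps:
Z = -1/84 (Z = 3/(-148 - 104) = 3/(-252) = 3*(-1/252) = -1/84 ≈ -0.011905)
-36 + Z*(-45) = -36 - 1/84*(-45) = -36 + 15/28 = -993/28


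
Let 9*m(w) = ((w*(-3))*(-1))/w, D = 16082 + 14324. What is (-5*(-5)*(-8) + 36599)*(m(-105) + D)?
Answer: 1106760127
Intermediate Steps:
D = 30406
m(w) = ⅓ (m(w) = (((w*(-3))*(-1))/w)/9 = ((-3*w*(-1))/w)/9 = ((3*w)/w)/9 = (⅑)*3 = ⅓)
(-5*(-5)*(-8) + 36599)*(m(-105) + D) = (-5*(-5)*(-8) + 36599)*(⅓ + 30406) = (25*(-8) + 36599)*(91219/3) = (-200 + 36599)*(91219/3) = 36399*(91219/3) = 1106760127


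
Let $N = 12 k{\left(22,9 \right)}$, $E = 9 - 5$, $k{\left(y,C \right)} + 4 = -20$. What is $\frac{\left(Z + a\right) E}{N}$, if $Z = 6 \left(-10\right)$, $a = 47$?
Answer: $\frac{13}{72} \approx 0.18056$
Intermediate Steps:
$k{\left(y,C \right)} = -24$ ($k{\left(y,C \right)} = -4 - 20 = -24$)
$Z = -60$
$E = 4$ ($E = 9 - 5 = 4$)
$N = -288$ ($N = 12 \left(-24\right) = -288$)
$\frac{\left(Z + a\right) E}{N} = \frac{\left(-60 + 47\right) 4}{-288} = \left(-13\right) 4 \left(- \frac{1}{288}\right) = \left(-52\right) \left(- \frac{1}{288}\right) = \frac{13}{72}$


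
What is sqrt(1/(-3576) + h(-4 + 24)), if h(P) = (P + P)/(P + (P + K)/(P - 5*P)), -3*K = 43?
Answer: sqrt(146772986141634)/8552004 ≈ 1.4166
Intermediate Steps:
K = -43/3 (K = -1/3*43 = -43/3 ≈ -14.333)
h(P) = 2*P/(P - (-43/3 + P)/(4*P)) (h(P) = (P + P)/(P + (P - 43/3)/(P - 5*P)) = (2*P)/(P + (-43/3 + P)/((-4*P))) = (2*P)/(P + (-43/3 + P)*(-1/(4*P))) = (2*P)/(P - (-43/3 + P)/(4*P)) = 2*P/(P - (-43/3 + P)/(4*P)))
sqrt(1/(-3576) + h(-4 + 24)) = sqrt(1/(-3576) + 24*(-4 + 24)**2/(43 - 3*(-4 + 24) + 12*(-4 + 24)**2)) = sqrt(-1/3576 + 24*20**2/(43 - 3*20 + 12*20**2)) = sqrt(-1/3576 + 24*400/(43 - 60 + 12*400)) = sqrt(-1/3576 + 24*400/(43 - 60 + 4800)) = sqrt(-1/3576 + 24*400/4783) = sqrt(-1/3576 + 24*400*(1/4783)) = sqrt(-1/3576 + 9600/4783) = sqrt(34324817/17104008) = sqrt(146772986141634)/8552004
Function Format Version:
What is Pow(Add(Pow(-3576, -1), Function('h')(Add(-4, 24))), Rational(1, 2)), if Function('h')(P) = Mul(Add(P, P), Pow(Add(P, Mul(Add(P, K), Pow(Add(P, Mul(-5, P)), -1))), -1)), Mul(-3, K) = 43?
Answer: Mul(Rational(1, 8552004), Pow(146772986141634, Rational(1, 2))) ≈ 1.4166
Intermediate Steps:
K = Rational(-43, 3) (K = Mul(Rational(-1, 3), 43) = Rational(-43, 3) ≈ -14.333)
Function('h')(P) = Mul(2, P, Pow(Add(P, Mul(Rational(-1, 4), Pow(P, -1), Add(Rational(-43, 3), P))), -1)) (Function('h')(P) = Mul(Add(P, P), Pow(Add(P, Mul(Add(P, Rational(-43, 3)), Pow(Add(P, Mul(-5, P)), -1))), -1)) = Mul(Mul(2, P), Pow(Add(P, Mul(Add(Rational(-43, 3), P), Pow(Mul(-4, P), -1))), -1)) = Mul(Mul(2, P), Pow(Add(P, Mul(Add(Rational(-43, 3), P), Mul(Rational(-1, 4), Pow(P, -1)))), -1)) = Mul(Mul(2, P), Pow(Add(P, Mul(Rational(-1, 4), Pow(P, -1), Add(Rational(-43, 3), P))), -1)) = Mul(2, P, Pow(Add(P, Mul(Rational(-1, 4), Pow(P, -1), Add(Rational(-43, 3), P))), -1)))
Pow(Add(Pow(-3576, -1), Function('h')(Add(-4, 24))), Rational(1, 2)) = Pow(Add(Pow(-3576, -1), Mul(24, Pow(Add(-4, 24), 2), Pow(Add(43, Mul(-3, Add(-4, 24)), Mul(12, Pow(Add(-4, 24), 2))), -1))), Rational(1, 2)) = Pow(Add(Rational(-1, 3576), Mul(24, Pow(20, 2), Pow(Add(43, Mul(-3, 20), Mul(12, Pow(20, 2))), -1))), Rational(1, 2)) = Pow(Add(Rational(-1, 3576), Mul(24, 400, Pow(Add(43, -60, Mul(12, 400)), -1))), Rational(1, 2)) = Pow(Add(Rational(-1, 3576), Mul(24, 400, Pow(Add(43, -60, 4800), -1))), Rational(1, 2)) = Pow(Add(Rational(-1, 3576), Mul(24, 400, Pow(4783, -1))), Rational(1, 2)) = Pow(Add(Rational(-1, 3576), Mul(24, 400, Rational(1, 4783))), Rational(1, 2)) = Pow(Add(Rational(-1, 3576), Rational(9600, 4783)), Rational(1, 2)) = Pow(Rational(34324817, 17104008), Rational(1, 2)) = Mul(Rational(1, 8552004), Pow(146772986141634, Rational(1, 2)))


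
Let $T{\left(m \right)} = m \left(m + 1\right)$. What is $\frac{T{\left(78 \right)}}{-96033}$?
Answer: $- \frac{2054}{32011} \approx -0.064165$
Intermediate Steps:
$T{\left(m \right)} = m \left(1 + m\right)$
$\frac{T{\left(78 \right)}}{-96033} = \frac{78 \left(1 + 78\right)}{-96033} = 78 \cdot 79 \left(- \frac{1}{96033}\right) = 6162 \left(- \frac{1}{96033}\right) = - \frac{2054}{32011}$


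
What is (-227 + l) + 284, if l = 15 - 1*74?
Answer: -2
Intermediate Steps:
l = -59 (l = 15 - 74 = -59)
(-227 + l) + 284 = (-227 - 59) + 284 = -286 + 284 = -2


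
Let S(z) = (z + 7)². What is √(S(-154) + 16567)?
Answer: 4*√2386 ≈ 195.39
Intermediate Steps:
S(z) = (7 + z)²
√(S(-154) + 16567) = √((7 - 154)² + 16567) = √((-147)² + 16567) = √(21609 + 16567) = √38176 = 4*√2386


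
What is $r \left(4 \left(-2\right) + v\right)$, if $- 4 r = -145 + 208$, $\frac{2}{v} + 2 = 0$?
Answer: $\frac{567}{4} \approx 141.75$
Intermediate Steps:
$v = -1$ ($v = \frac{2}{-2 + 0} = \frac{2}{-2} = 2 \left(- \frac{1}{2}\right) = -1$)
$r = - \frac{63}{4}$ ($r = - \frac{-145 + 208}{4} = \left(- \frac{1}{4}\right) 63 = - \frac{63}{4} \approx -15.75$)
$r \left(4 \left(-2\right) + v\right) = - \frac{63 \left(4 \left(-2\right) - 1\right)}{4} = - \frac{63 \left(-8 - 1\right)}{4} = \left(- \frac{63}{4}\right) \left(-9\right) = \frac{567}{4}$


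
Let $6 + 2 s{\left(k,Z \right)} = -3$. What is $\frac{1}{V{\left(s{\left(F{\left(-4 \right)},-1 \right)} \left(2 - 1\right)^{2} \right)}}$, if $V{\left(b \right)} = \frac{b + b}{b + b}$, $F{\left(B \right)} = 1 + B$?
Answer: $1$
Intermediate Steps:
$s{\left(k,Z \right)} = - \frac{9}{2}$ ($s{\left(k,Z \right)} = -3 + \frac{1}{2} \left(-3\right) = -3 - \frac{3}{2} = - \frac{9}{2}$)
$V{\left(b \right)} = 1$ ($V{\left(b \right)} = \frac{2 b}{2 b} = 2 b \frac{1}{2 b} = 1$)
$\frac{1}{V{\left(s{\left(F{\left(-4 \right)},-1 \right)} \left(2 - 1\right)^{2} \right)}} = 1^{-1} = 1$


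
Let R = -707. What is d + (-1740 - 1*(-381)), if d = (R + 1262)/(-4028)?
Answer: -5474607/4028 ≈ -1359.1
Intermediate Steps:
d = -555/4028 (d = (-707 + 1262)/(-4028) = 555*(-1/4028) = -555/4028 ≈ -0.13779)
d + (-1740 - 1*(-381)) = -555/4028 + (-1740 - 1*(-381)) = -555/4028 + (-1740 + 381) = -555/4028 - 1359 = -5474607/4028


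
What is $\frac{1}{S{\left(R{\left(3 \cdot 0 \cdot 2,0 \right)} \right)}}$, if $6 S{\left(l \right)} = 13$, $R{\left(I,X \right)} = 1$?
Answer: $\frac{6}{13} \approx 0.46154$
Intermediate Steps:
$S{\left(l \right)} = \frac{13}{6}$ ($S{\left(l \right)} = \frac{1}{6} \cdot 13 = \frac{13}{6}$)
$\frac{1}{S{\left(R{\left(3 \cdot 0 \cdot 2,0 \right)} \right)}} = \frac{1}{\frac{13}{6}} = \frac{6}{13}$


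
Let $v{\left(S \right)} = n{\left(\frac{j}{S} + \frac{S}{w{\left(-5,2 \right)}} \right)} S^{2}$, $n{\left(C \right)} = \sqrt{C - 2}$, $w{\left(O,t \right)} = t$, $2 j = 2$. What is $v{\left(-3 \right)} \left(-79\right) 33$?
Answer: $- \frac{7821 i \sqrt{138}}{2} \approx - 45938.0 i$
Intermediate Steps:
$j = 1$ ($j = \frac{1}{2} \cdot 2 = 1$)
$n{\left(C \right)} = \sqrt{-2 + C}$
$v{\left(S \right)} = S^{2} \sqrt{-2 + \frac{1}{S} + \frac{S}{2}}$ ($v{\left(S \right)} = \sqrt{-2 + \left(1 \frac{1}{S} + \frac{S}{2}\right)} S^{2} = \sqrt{-2 + \left(\frac{1}{S} + S \frac{1}{2}\right)} S^{2} = \sqrt{-2 + \left(\frac{1}{S} + \frac{S}{2}\right)} S^{2} = \sqrt{-2 + \frac{1}{S} + \frac{S}{2}} S^{2} = S^{2} \sqrt{-2 + \frac{1}{S} + \frac{S}{2}}$)
$v{\left(-3 \right)} \left(-79\right) 33 = \frac{\left(-3\right)^{2} \sqrt{-8 + 2 \left(-3\right) + \frac{4}{-3}}}{2} \left(-79\right) 33 = \frac{1}{2} \cdot 9 \sqrt{-8 - 6 + 4 \left(- \frac{1}{3}\right)} \left(-79\right) 33 = \frac{1}{2} \cdot 9 \sqrt{-8 - 6 - \frac{4}{3}} \left(-79\right) 33 = \frac{1}{2} \cdot 9 \sqrt{- \frac{46}{3}} \left(-79\right) 33 = \frac{1}{2} \cdot 9 \frac{i \sqrt{138}}{3} \left(-79\right) 33 = \frac{3 i \sqrt{138}}{2} \left(-79\right) 33 = - \frac{237 i \sqrt{138}}{2} \cdot 33 = - \frac{7821 i \sqrt{138}}{2}$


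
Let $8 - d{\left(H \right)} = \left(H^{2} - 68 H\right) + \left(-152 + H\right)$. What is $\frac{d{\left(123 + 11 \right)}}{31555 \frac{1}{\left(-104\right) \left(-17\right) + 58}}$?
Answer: $- \frac{16101668}{31555} \approx -510.27$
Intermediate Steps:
$d{\left(H \right)} = 160 - H^{2} + 67 H$ ($d{\left(H \right)} = 8 - \left(\left(H^{2} - 68 H\right) + \left(-152 + H\right)\right) = 8 - \left(-152 + H^{2} - 67 H\right) = 8 + \left(152 - H^{2} + 67 H\right) = 160 - H^{2} + 67 H$)
$\frac{d{\left(123 + 11 \right)}}{31555 \frac{1}{\left(-104\right) \left(-17\right) + 58}} = \frac{160 - \left(123 + 11\right)^{2} + 67 \left(123 + 11\right)}{31555 \frac{1}{\left(-104\right) \left(-17\right) + 58}} = \frac{160 - 134^{2} + 67 \cdot 134}{31555 \frac{1}{1768 + 58}} = \frac{160 - 17956 + 8978}{31555 \cdot \frac{1}{1826}} = - \frac{8818}{\frac{31555}{1826}} = \left(-8818\right) \frac{1826}{31555} = - \frac{16101668}{31555}$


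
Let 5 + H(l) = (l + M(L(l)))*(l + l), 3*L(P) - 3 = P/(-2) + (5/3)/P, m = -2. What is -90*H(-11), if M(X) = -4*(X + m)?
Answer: -27530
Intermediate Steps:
L(P) = 1 - P/6 + 5/(9*P) (L(P) = 1 + (P/(-2) + (5/3)/P)/3 = 1 + (P*(-½) + (5*(⅓))/P)/3 = 1 + (-P/2 + 5/(3*P))/3 = 1 + (-P/6 + 5/(9*P)) = 1 - P/6 + 5/(9*P))
M(X) = 8 - 4*X (M(X) = -4*(X - 2) = -4*(-2 + X) = 8 - 4*X)
H(l) = -5 + 2*l*(4 - 20/(9*l) + 5*l/3) (H(l) = -5 + (l + (8 - 4*(1 - l/6 + 5/(9*l))))*(l + l) = -5 + (l + (8 + (-4 - 20/(9*l) + 2*l/3)))*(2*l) = -5 + (l + (4 - 20/(9*l) + 2*l/3))*(2*l) = -5 + (4 - 20/(9*l) + 5*l/3)*(2*l) = -5 + 2*l*(4 - 20/(9*l) + 5*l/3))
-90*H(-11) = -90*(-85/9 + 8*(-11) + (10/3)*(-11)²) = -90*(-85/9 - 88 + (10/3)*121) = -90*(-85/9 - 88 + 1210/3) = -90*2753/9 = -27530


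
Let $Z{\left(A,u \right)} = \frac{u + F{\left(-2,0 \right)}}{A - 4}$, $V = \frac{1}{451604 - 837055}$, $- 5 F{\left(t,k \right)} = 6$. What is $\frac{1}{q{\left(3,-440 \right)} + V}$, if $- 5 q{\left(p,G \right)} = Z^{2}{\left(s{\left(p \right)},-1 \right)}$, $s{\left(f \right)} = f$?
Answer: $- \frac{48181375}{46639696} \approx -1.0331$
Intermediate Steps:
$F{\left(t,k \right)} = - \frac{6}{5}$ ($F{\left(t,k \right)} = \left(- \frac{1}{5}\right) 6 = - \frac{6}{5}$)
$V = - \frac{1}{385451}$ ($V = \frac{1}{-385451} = - \frac{1}{385451} \approx -2.5944 \cdot 10^{-6}$)
$Z{\left(A,u \right)} = \frac{- \frac{6}{5} + u}{-4 + A}$ ($Z{\left(A,u \right)} = \frac{u - \frac{6}{5}}{A - 4} = \frac{- \frac{6}{5} + u}{-4 + A}$)
$q{\left(p,G \right)} = - \frac{121}{125 \left(-4 + p\right)^{2}}$ ($q{\left(p,G \right)} = - \frac{\left(\frac{- \frac{6}{5} - 1}{-4 + p}\right)^{2}}{5} = - \frac{\left(\frac{1}{-4 + p} \left(- \frac{11}{5}\right)\right)^{2}}{5} = - \frac{\left(- \frac{11}{5 \left(-4 + p\right)}\right)^{2}}{5} = - \frac{\frac{121}{25} \frac{1}{\left(-4 + p\right)^{2}}}{5} = - \frac{121}{125 \left(-4 + p\right)^{2}}$)
$\frac{1}{q{\left(3,-440 \right)} + V} = \frac{1}{- \frac{121}{125 \left(-4 + 3\right)^{2}} - \frac{1}{385451}} = \frac{1}{- \frac{121}{125 \cdot 1} - \frac{1}{385451}} = \frac{1}{\left(- \frac{121}{125}\right) 1 - \frac{1}{385451}} = \frac{1}{- \frac{121}{125} - \frac{1}{385451}} = \frac{1}{- \frac{46639696}{48181375}} = - \frac{48181375}{46639696}$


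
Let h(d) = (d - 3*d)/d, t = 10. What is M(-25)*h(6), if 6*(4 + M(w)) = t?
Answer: 14/3 ≈ 4.6667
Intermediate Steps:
M(w) = -7/3 (M(w) = -4 + (1/6)*10 = -4 + 5/3 = -7/3)
h(d) = -2 (h(d) = (-2*d)/d = -2)
M(-25)*h(6) = -7/3*(-2) = 14/3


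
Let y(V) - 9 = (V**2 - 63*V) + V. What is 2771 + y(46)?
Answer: 2044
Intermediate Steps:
y(V) = 9 + V**2 - 62*V (y(V) = 9 + ((V**2 - 63*V) + V) = 9 + (V**2 - 62*V) = 9 + V**2 - 62*V)
2771 + y(46) = 2771 + (9 + 46**2 - 62*46) = 2771 + (9 + 2116 - 2852) = 2771 - 727 = 2044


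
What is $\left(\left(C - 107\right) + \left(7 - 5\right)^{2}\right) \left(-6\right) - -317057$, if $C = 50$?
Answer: $317375$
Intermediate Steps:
$\left(\left(C - 107\right) + \left(7 - 5\right)^{2}\right) \left(-6\right) - -317057 = \left(\left(50 - 107\right) + \left(7 - 5\right)^{2}\right) \left(-6\right) - -317057 = \left(\left(50 - 107\right) + 2^{2}\right) \left(-6\right) + 317057 = \left(-57 + 4\right) \left(-6\right) + 317057 = \left(-53\right) \left(-6\right) + 317057 = 318 + 317057 = 317375$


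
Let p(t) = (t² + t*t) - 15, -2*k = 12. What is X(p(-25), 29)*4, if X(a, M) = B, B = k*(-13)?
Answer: 312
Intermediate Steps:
k = -6 (k = -½*12 = -6)
p(t) = -15 + 2*t² (p(t) = (t² + t²) - 15 = 2*t² - 15 = -15 + 2*t²)
B = 78 (B = -6*(-13) = 78)
X(a, M) = 78
X(p(-25), 29)*4 = 78*4 = 312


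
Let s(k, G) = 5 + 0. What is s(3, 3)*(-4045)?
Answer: -20225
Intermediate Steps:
s(k, G) = 5
s(3, 3)*(-4045) = 5*(-4045) = -20225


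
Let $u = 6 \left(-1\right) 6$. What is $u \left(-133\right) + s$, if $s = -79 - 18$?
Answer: $4691$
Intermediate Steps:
$s = -97$ ($s = -79 - 18 = -97$)
$u = -36$ ($u = \left(-6\right) 6 = -36$)
$u \left(-133\right) + s = \left(-36\right) \left(-133\right) - 97 = 4788 - 97 = 4691$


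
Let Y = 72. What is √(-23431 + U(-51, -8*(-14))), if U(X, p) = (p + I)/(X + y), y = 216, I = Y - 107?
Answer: I*√5271870/15 ≈ 153.07*I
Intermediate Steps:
I = -35 (I = 72 - 107 = -35)
U(X, p) = (-35 + p)/(216 + X) (U(X, p) = (p - 35)/(X + 216) = (-35 + p)/(216 + X))
√(-23431 + U(-51, -8*(-14))) = √(-23431 + (-35 - 8*(-14))/(216 - 51)) = √(-23431 + (-35 + 112)/165) = √(-23431 + (1/165)*77) = √(-23431 + 7/15) = √(-351458/15) = I*√5271870/15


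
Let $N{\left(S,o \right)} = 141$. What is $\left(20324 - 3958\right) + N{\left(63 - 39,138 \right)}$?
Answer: $16507$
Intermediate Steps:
$\left(20324 - 3958\right) + N{\left(63 - 39,138 \right)} = \left(20324 - 3958\right) + 141 = 16366 + 141 = 16507$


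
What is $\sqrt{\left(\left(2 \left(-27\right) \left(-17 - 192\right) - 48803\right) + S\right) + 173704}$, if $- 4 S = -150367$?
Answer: $\frac{3 \sqrt{77235}}{2} \approx 416.87$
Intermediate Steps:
$S = \frac{150367}{4}$ ($S = \left(- \frac{1}{4}\right) \left(-150367\right) = \frac{150367}{4} \approx 37592.0$)
$\sqrt{\left(\left(2 \left(-27\right) \left(-17 - 192\right) - 48803\right) + S\right) + 173704} = \sqrt{\left(\left(2 \left(-27\right) \left(-17 - 192\right) - 48803\right) + \frac{150367}{4}\right) + 173704} = \sqrt{\left(\left(\left(-54\right) \left(-209\right) - 48803\right) + \frac{150367}{4}\right) + 173704} = \sqrt{\left(\left(11286 - 48803\right) + \frac{150367}{4}\right) + 173704} = \sqrt{\left(-37517 + \frac{150367}{4}\right) + 173704} = \sqrt{\frac{299}{4} + 173704} = \sqrt{\frac{695115}{4}} = \frac{3 \sqrt{77235}}{2}$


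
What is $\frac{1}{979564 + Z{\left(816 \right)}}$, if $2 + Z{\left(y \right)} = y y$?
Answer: $\frac{1}{1645418} \approx 6.0775 \cdot 10^{-7}$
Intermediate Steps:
$Z{\left(y \right)} = -2 + y^{2}$ ($Z{\left(y \right)} = -2 + y y = -2 + y^{2}$)
$\frac{1}{979564 + Z{\left(816 \right)}} = \frac{1}{979564 - \left(2 - 816^{2}\right)} = \frac{1}{979564 + \left(-2 + 665856\right)} = \frac{1}{979564 + 665854} = \frac{1}{1645418}$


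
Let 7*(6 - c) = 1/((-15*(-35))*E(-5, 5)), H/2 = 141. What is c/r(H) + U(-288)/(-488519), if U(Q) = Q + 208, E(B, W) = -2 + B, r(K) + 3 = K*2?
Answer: 76557934169/7050171865275 ≈ 0.010859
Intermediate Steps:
H = 282 (H = 2*141 = 282)
r(K) = -3 + 2*K (r(K) = -3 + K*2 = -3 + 2*K)
U(Q) = 208 + Q
c = 154351/25725 (c = 6 - 1/(525*(-2 - 5))/7 = 6 - 1/(7*(525*(-7))) = 6 - ⅐/(-3675) = 6 - ⅐*(-1/3675) = 6 + 1/25725 = 154351/25725 ≈ 6.0000)
c/r(H) + U(-288)/(-488519) = 154351/(25725*(-3 + 2*282)) + (208 - 288)/(-488519) = 154351/(25725*(-3 + 564)) - 80*(-1/488519) = (154351/25725)/561 + 80/488519 = (154351/25725)*(1/561) + 80/488519 = 154351/14431725 + 80/488519 = 76557934169/7050171865275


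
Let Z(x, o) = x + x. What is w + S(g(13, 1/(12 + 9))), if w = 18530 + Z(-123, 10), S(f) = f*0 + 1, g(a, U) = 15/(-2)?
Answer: 18285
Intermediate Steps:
g(a, U) = -15/2 (g(a, U) = 15*(-1/2) = -15/2)
Z(x, o) = 2*x
S(f) = 1 (S(f) = 0 + 1 = 1)
w = 18284 (w = 18530 + 2*(-123) = 18530 - 246 = 18284)
w + S(g(13, 1/(12 + 9))) = 18284 + 1 = 18285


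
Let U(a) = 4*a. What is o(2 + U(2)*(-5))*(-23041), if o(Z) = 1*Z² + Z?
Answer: -32395646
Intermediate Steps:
o(Z) = Z + Z² (o(Z) = Z² + Z = Z + Z²)
o(2 + U(2)*(-5))*(-23041) = ((2 + (4*2)*(-5))*(1 + (2 + (4*2)*(-5))))*(-23041) = ((2 + 8*(-5))*(1 + (2 + 8*(-5))))*(-23041) = ((2 - 40)*(1 + (2 - 40)))*(-23041) = -38*(1 - 38)*(-23041) = -38*(-37)*(-23041) = 1406*(-23041) = -32395646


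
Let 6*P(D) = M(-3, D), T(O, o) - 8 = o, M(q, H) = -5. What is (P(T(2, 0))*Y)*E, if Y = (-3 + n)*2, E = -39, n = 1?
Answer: -130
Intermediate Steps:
T(O, o) = 8 + o
P(D) = -5/6 (P(D) = (1/6)*(-5) = -5/6)
Y = -4 (Y = (-3 + 1)*2 = -2*2 = -4)
(P(T(2, 0))*Y)*E = -5/6*(-4)*(-39) = (10/3)*(-39) = -130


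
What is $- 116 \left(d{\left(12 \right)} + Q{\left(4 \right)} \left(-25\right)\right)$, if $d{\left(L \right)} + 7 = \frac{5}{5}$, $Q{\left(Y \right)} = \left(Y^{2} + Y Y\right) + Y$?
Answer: $105096$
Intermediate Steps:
$Q{\left(Y \right)} = Y + 2 Y^{2}$ ($Q{\left(Y \right)} = \left(Y^{2} + Y^{2}\right) + Y = 2 Y^{2} + Y = Y + 2 Y^{2}$)
$d{\left(L \right)} = -6$ ($d{\left(L \right)} = -7 + \frac{5}{5} = -7 + 5 \cdot \frac{1}{5} = -7 + 1 = -6$)
$- 116 \left(d{\left(12 \right)} + Q{\left(4 \right)} \left(-25\right)\right) = - 116 \left(-6 + 4 \left(1 + 2 \cdot 4\right) \left(-25\right)\right) = - 116 \left(-6 + 4 \left(1 + 8\right) \left(-25\right)\right) = - 116 \left(-6 + 4 \cdot 9 \left(-25\right)\right) = - 116 \left(-6 + 36 \left(-25\right)\right) = - 116 \left(-6 - 900\right) = \left(-116\right) \left(-906\right) = 105096$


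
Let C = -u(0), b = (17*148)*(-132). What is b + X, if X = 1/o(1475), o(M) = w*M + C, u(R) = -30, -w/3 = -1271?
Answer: -1867865970959/5624205 ≈ -3.3211e+5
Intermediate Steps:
w = 3813 (w = -3*(-1271) = 3813)
b = -332112 (b = 2516*(-132) = -332112)
C = 30 (C = -1*(-30) = 30)
o(M) = 30 + 3813*M (o(M) = 3813*M + 30 = 30 + 3813*M)
X = 1/5624205 (X = 1/(30 + 3813*1475) = 1/(30 + 5624175) = 1/5624205 ≈ 1.7780e-7)
b + X = -332112 + 1/5624205 = -1867865970959/5624205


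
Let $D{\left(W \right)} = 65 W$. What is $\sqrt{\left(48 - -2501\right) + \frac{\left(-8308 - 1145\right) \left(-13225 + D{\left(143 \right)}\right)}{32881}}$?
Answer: $\frac{\sqrt{231770639}}{251} \approx 60.653$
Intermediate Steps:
$\sqrt{\left(48 - -2501\right) + \frac{\left(-8308 - 1145\right) \left(-13225 + D{\left(143 \right)}\right)}{32881}} = \sqrt{\left(48 - -2501\right) + \frac{\left(-8308 - 1145\right) \left(-13225 + 65 \cdot 143\right)}{32881}} = \sqrt{\left(48 + 2501\right) + - 9453 \left(-13225 + 9295\right) \frac{1}{32881}} = \sqrt{2549 + \left(-9453\right) \left(-3930\right) \frac{1}{32881}} = \sqrt{2549 + 37150290 \cdot \frac{1}{32881}} = \sqrt{2549 + \frac{283590}{251}} = \sqrt{\frac{923389}{251}} = \frac{\sqrt{231770639}}{251}$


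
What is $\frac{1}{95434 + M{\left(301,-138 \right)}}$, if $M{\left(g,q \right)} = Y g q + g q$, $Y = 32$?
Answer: $- \frac{1}{1275320} \approx -7.8412 \cdot 10^{-7}$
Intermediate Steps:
$M{\left(g,q \right)} = 33 g q$ ($M{\left(g,q \right)} = 32 g q + g q = 33 g q$)
$\frac{1}{95434 + M{\left(301,-138 \right)}} = \frac{1}{95434 + 33 \cdot 301 \left(-138\right)} = \frac{1}{95434 - 1370754} = \frac{1}{-1275320} = - \frac{1}{1275320}$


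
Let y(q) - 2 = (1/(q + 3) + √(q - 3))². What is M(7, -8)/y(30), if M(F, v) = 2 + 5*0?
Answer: 17196399/249326278 - 107811*√3/249326278 ≈ 0.068223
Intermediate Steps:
M(F, v) = 2 (M(F, v) = 2 + 0 = 2)
y(q) = 2 + (√(-3 + q) + 1/(3 + q))² (y(q) = 2 + (1/(q + 3) + √(q - 3))² = 2 + (1/(3 + q) + √(-3 + q))² = 2 + (√(-3 + q) + 1/(3 + q))²)
M(7, -8)/y(30) = 2/(2 + (1 + 3*√(-3 + 30) + 30*√(-3 + 30))²/(3 + 30)²) = 2/(2 + (1 + 3*√27 + 30*√27)²/33²) = 2/(2 + (1 + 3*(3*√3) + 30*(3*√3))²/1089) = 2/(2 + (1 + 9*√3 + 90*√3)²/1089) = 2/(2 + (1 + 99*√3)²/1089)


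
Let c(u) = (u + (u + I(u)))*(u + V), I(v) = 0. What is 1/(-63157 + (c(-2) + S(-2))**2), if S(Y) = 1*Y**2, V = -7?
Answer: -1/61557 ≈ -1.6245e-5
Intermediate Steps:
c(u) = 2*u*(-7 + u) (c(u) = (u + (u + 0))*(u - 7) = (u + u)*(-7 + u) = (2*u)*(-7 + u) = 2*u*(-7 + u))
S(Y) = Y**2
1/(-63157 + (c(-2) + S(-2))**2) = 1/(-63157 + (2*(-2)*(-7 - 2) + (-2)**2)**2) = 1/(-63157 + (2*(-2)*(-9) + 4)**2) = 1/(-63157 + (36 + 4)**2) = 1/(-63157 + 40**2) = 1/(-63157 + 1600) = 1/(-61557) = -1/61557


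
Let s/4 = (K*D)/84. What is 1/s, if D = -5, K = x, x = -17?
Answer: 21/85 ≈ 0.24706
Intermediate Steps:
K = -17
s = 85/21 (s = 4*(-17*(-5)/84) = 4*(85*(1/84)) = 4*(85/84) = 85/21 ≈ 4.0476)
1/s = 1/(85/21) = 21/85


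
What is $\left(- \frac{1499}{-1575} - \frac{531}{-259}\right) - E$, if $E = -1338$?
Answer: $\frac{78146888}{58275} \approx 1341.0$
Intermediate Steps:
$\left(- \frac{1499}{-1575} - \frac{531}{-259}\right) - E = \left(- \frac{1499}{-1575} - \frac{531}{-259}\right) - -1338 = \left(\left(-1499\right) \left(- \frac{1}{1575}\right) - - \frac{531}{259}\right) + 1338 = \left(\frac{1499}{1575} + \frac{531}{259}\right) + 1338 = \frac{174938}{58275} + 1338 = \frac{78146888}{58275}$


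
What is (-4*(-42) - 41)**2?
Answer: 16129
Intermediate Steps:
(-4*(-42) - 41)**2 = (168 - 41)**2 = 127**2 = 16129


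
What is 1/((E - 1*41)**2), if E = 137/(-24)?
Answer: 576/1256641 ≈ 0.00045836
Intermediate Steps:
E = -137/24 (E = 137*(-1/24) = -137/24 ≈ -5.7083)
1/((E - 1*41)**2) = 1/((-137/24 - 1*41)**2) = 1/((-137/24 - 41)**2) = 1/((-1121/24)**2) = 1/(1256641/576) = 576/1256641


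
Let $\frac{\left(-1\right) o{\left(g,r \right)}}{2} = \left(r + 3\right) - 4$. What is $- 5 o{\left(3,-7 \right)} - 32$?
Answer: $-112$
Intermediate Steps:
$o{\left(g,r \right)} = 2 - 2 r$ ($o{\left(g,r \right)} = - 2 \left(\left(r + 3\right) - 4\right) = - 2 \left(\left(3 + r\right) - 4\right) = - 2 \left(-1 + r\right) = 2 - 2 r$)
$- 5 o{\left(3,-7 \right)} - 32 = - 5 \left(2 - -14\right) - 32 = - 5 \left(2 + 14\right) - 32 = \left(-5\right) 16 - 32 = -80 - 32 = -112$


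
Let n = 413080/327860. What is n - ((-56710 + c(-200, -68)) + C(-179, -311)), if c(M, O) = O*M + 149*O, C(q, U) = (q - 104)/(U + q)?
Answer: 427675573181/8032570 ≈ 53243.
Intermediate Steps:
C(q, U) = (-104 + q)/(U + q)
c(M, O) = 149*O + M*O (c(M, O) = M*O + 149*O = 149*O + M*O)
n = 20654/16393 (n = 413080*(1/327860) = 20654/16393 ≈ 1.2599)
n - ((-56710 + c(-200, -68)) + C(-179, -311)) = 20654/16393 - ((-56710 - 68*(149 - 200)) + (-104 - 179)/(-311 - 179)) = 20654/16393 - ((-56710 - 68*(-51)) - 283/(-490)) = 20654/16393 - ((-56710 + 3468) - 1/490*(-283)) = 20654/16393 - (-53242 + 283/490) = 20654/16393 - 1*(-26088297/490) = 20654/16393 + 26088297/490 = 427675573181/8032570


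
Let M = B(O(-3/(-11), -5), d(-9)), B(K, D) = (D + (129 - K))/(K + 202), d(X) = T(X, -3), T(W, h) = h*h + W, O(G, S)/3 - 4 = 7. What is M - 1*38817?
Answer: -9121899/235 ≈ -38817.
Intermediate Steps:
O(G, S) = 33 (O(G, S) = 12 + 3*7 = 12 + 21 = 33)
T(W, h) = W + h² (T(W, h) = h² + W = W + h²)
d(X) = 9 + X (d(X) = X + (-3)² = X + 9 = 9 + X)
B(K, D) = (129 + D - K)/(202 + K)
M = 96/235 (M = (129 + (9 - 9) - 1*33)/(202 + 33) = (129 + 0 - 33)/235 = (1/235)*96 = 96/235 ≈ 0.40851)
M - 1*38817 = 96/235 - 1*38817 = 96/235 - 38817 = -9121899/235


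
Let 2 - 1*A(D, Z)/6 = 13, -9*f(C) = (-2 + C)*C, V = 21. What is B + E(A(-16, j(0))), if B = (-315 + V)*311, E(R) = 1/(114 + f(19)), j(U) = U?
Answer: -64278093/703 ≈ -91434.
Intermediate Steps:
f(C) = -C*(-2 + C)/9 (f(C) = -(-2 + C)*C/9 = -C*(-2 + C)/9)
A(D, Z) = -66 (A(D, Z) = 12 - 6*13 = 12 - 78 = -66)
E(R) = 9/703 (E(R) = 1/(114 + (⅑)*19*(2 - 1*19)) = 1/(114 + (⅑)*19*(2 - 19)) = 1/(114 + (⅑)*19*(-17)) = 1/(114 - 323/9) = 1/(703/9) = 9/703)
B = -91434 (B = (-315 + 21)*311 = -294*311 = -91434)
B + E(A(-16, j(0))) = -91434 + 9/703 = -64278093/703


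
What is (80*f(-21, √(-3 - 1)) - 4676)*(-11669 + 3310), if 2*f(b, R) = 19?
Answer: 32733844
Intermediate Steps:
f(b, R) = 19/2 (f(b, R) = (½)*19 = 19/2)
(80*f(-21, √(-3 - 1)) - 4676)*(-11669 + 3310) = (80*(19/2) - 4676)*(-11669 + 3310) = (760 - 4676)*(-8359) = -3916*(-8359) = 32733844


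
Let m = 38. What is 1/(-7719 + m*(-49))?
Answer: -1/9581 ≈ -0.00010437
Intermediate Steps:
1/(-7719 + m*(-49)) = 1/(-7719 + 38*(-49)) = 1/(-7719 - 1862) = 1/(-9581) = -1/9581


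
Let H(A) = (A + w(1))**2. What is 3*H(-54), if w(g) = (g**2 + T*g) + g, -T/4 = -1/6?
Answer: 23716/3 ≈ 7905.3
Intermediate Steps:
T = 2/3 (T = -(-4)/6 = -4*(-1/6) = 2/3 ≈ 0.66667)
w(g) = g**2 + 5*g/3 (w(g) = (g**2 + 2*g/3) + g = g**2 + 5*g/3)
H(A) = (8/3 + A)**2 (H(A) = (A + (1/3)*1*(5 + 3*1))**2 = (A + (1/3)*1*(5 + 3))**2 = (A + (1/3)*1*8)**2 = (A + 8/3)**2 = (8/3 + A)**2)
3*H(-54) = 3*((8 + 3*(-54))**2/9) = 3*((8 - 162)**2/9) = 3*((1/9)*(-154)**2) = 3*((1/9)*23716) = 3*(23716/9) = 23716/3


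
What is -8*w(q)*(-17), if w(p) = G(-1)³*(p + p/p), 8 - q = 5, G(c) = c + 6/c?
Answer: -186592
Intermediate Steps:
q = 3 (q = 8 - 1*5 = 8 - 5 = 3)
w(p) = -343 - 343*p (w(p) = (-1 + 6/(-1))³*(p + p/p) = (-1 + 6*(-1))³*(p + 1) = (-1 - 6)³*(1 + p) = (-7)³*(1 + p) = -343*(1 + p) = -343 - 343*p)
-8*w(q)*(-17) = -8*(-343 - 343*3)*(-17) = -8*(-343 - 1029)*(-17) = -8*(-1372)*(-17) = 10976*(-17) = -186592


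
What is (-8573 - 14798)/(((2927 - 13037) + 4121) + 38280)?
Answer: -23371/32291 ≈ -0.72376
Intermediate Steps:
(-8573 - 14798)/(((2927 - 13037) + 4121) + 38280) = -23371/((-10110 + 4121) + 38280) = -23371/(-5989 + 38280) = -23371/32291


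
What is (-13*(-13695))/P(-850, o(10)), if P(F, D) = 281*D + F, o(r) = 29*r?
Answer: 11869/5376 ≈ 2.2078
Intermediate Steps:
P(F, D) = F + 281*D
(-13*(-13695))/P(-850, o(10)) = (-13*(-13695))/(-850 + 281*(29*10)) = 178035/(-850 + 281*290) = 178035/(-850 + 81490) = 178035/80640 = 178035*(1/80640) = 11869/5376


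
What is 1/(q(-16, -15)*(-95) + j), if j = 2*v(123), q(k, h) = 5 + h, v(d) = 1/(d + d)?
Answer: 123/116851 ≈ 0.0010526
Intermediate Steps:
v(d) = 1/(2*d)
j = 1/123 (j = 2*((½)/123) = 2*((½)*(1/123)) = 2*(1/246) = 1/123 ≈ 0.0081301)
1/(q(-16, -15)*(-95) + j) = 1/((5 - 15)*(-95) + 1/123) = 1/(-10*(-95) + 1/123) = 1/(950 + 1/123) = 1/(116851/123) = 123/116851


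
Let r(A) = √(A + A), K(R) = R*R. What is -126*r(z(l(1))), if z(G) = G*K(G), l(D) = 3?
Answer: -378*√6 ≈ -925.91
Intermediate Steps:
K(R) = R²
z(G) = G³ (z(G) = G*G² = G³)
r(A) = √2*√A (r(A) = √(2*A) = √2*√A)
-126*r(z(l(1))) = -126*√2*√(3³) = -126*√2*√27 = -126*√2*3*√3 = -378*√6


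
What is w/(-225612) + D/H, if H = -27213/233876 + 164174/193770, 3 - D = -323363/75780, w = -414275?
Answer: 18528966474550887577/1573069220700578964 ≈ 11.779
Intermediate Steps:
D = 550703/75780 (D = 3 - (-323363)/75780 = 3 - 1*(-323363/75780) = 3 + 323363/75780 = 550703/75780 ≈ 7.2671)
H = 16561647707/22659076260 (H = -27213*1/233876 + 164174*(1/193770) = -27213/233876 + 82087/96885 = 16561647707/22659076260 ≈ 0.73091)
w/(-225612) + D/H = -414275/(-225612) + 550703/(75780*(16561647707/22659076260)) = -414275*(-1/225612) + (550703/75780)*(22659076260/16561647707) = 414275/225612 + 69324562631171/6972453684647 = 18528966474550887577/1573069220700578964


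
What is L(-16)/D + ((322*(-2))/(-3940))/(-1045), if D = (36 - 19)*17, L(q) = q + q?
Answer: -32984929/297474925 ≈ -0.11088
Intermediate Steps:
L(q) = 2*q
D = 289 (D = 17*17 = 289)
L(-16)/D + ((322*(-2))/(-3940))/(-1045) = (2*(-16))/289 + ((322*(-2))/(-3940))/(-1045) = -32*1/289 - 644*(-1/3940)*(-1/1045) = -32/289 + (161/985)*(-1/1045) = -32/289 - 161/1029325 = -32984929/297474925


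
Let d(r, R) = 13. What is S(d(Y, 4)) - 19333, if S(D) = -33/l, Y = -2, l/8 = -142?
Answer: -21962255/1136 ≈ -19333.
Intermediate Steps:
l = -1136 (l = 8*(-142) = -1136)
S(D) = 33/1136 (S(D) = -33/(-1136) = -33*(-1/1136) = 33/1136)
S(d(Y, 4)) - 19333 = 33/1136 - 19333 = -21962255/1136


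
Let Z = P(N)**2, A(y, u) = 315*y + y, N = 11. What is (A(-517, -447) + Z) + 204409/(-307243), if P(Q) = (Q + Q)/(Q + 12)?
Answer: -26553063323233/162531547 ≈ -1.6337e+5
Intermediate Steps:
P(Q) = 2*Q/(12 + Q) (P(Q) = (2*Q)/(12 + Q) = 2*Q/(12 + Q))
A(y, u) = 316*y
Z = 484/529 (Z = (2*11/(12 + 11))**2 = (2*11/23)**2 = (2*11*(1/23))**2 = (22/23)**2 = 484/529 ≈ 0.91493)
(A(-517, -447) + Z) + 204409/(-307243) = (316*(-517) + 484/529) + 204409/(-307243) = (-163372 + 484/529) + 204409*(-1/307243) = -86423304/529 - 204409/307243 = -26553063323233/162531547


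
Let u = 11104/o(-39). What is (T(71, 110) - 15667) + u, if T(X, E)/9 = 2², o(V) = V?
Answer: -620713/39 ≈ -15916.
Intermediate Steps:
T(X, E) = 36 (T(X, E) = 9*2² = 9*4 = 36)
u = -11104/39 (u = 11104/(-39) = 11104*(-1/39) = -11104/39 ≈ -284.72)
(T(71, 110) - 15667) + u = (36 - 15667) - 11104/39 = -15631 - 11104/39 = -620713/39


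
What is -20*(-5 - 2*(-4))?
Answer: -60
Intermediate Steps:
-20*(-5 - 2*(-4)) = -20*(-5 + 8) = -20*3 = -60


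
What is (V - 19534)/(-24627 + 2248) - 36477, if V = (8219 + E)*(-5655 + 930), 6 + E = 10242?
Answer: -729099374/22379 ≈ -32580.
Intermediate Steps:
E = 10236 (E = -6 + 10242 = 10236)
V = -87199875 (V = (8219 + 10236)*(-5655 + 930) = 18455*(-4725) = -87199875)
(V - 19534)/(-24627 + 2248) - 36477 = (-87199875 - 19534)/(-24627 + 2248) - 36477 = -87219409/(-22379) - 36477 = -87219409*(-1/22379) - 36477 = 87219409/22379 - 36477 = -729099374/22379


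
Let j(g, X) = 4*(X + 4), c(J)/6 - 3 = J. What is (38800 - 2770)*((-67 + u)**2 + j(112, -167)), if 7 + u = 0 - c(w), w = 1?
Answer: 322540560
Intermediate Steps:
c(J) = 18 + 6*J
u = -31 (u = -7 + (0 - (18 + 6*1)) = -7 + (0 - (18 + 6)) = -7 + (0 - 1*24) = -7 + (0 - 24) = -7 - 24 = -31)
j(g, X) = 16 + 4*X (j(g, X) = 4*(4 + X) = 16 + 4*X)
(38800 - 2770)*((-67 + u)**2 + j(112, -167)) = (38800 - 2770)*((-67 - 31)**2 + (16 + 4*(-167))) = 36030*((-98)**2 + (16 - 668)) = 36030*(9604 - 652) = 36030*8952 = 322540560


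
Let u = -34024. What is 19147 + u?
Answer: -14877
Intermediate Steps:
19147 + u = 19147 - 34024 = -14877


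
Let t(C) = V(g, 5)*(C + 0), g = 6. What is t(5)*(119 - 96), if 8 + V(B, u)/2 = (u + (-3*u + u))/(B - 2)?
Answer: -4255/2 ≈ -2127.5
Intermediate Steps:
V(B, u) = -16 - 2*u/(-2 + B) (V(B, u) = -16 + 2*((u + (-3*u + u))/(B - 2)) = -16 + 2*((u - 2*u)/(-2 + B)) = -16 + 2*((-u)/(-2 + B)) = -16 + 2*(-u/(-2 + B)) = -16 - 2*u/(-2 + B))
t(C) = -37*C/2 (t(C) = (2*(16 - 1*5 - 8*6)/(-2 + 6))*(C + 0) = (2*(16 - 5 - 48)/4)*C = (2*(¼)*(-37))*C = -37*C/2)
t(5)*(119 - 96) = (-37/2*5)*(119 - 96) = -185/2*23 = -4255/2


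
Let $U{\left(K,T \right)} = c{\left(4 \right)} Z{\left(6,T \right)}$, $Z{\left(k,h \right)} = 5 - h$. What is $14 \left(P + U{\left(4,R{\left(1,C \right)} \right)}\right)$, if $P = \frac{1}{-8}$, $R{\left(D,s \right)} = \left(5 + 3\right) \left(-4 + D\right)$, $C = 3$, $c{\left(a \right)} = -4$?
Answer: $- \frac{6503}{4} \approx -1625.8$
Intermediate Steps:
$R{\left(D,s \right)} = -32 + 8 D$ ($R{\left(D,s \right)} = 8 \left(-4 + D\right) = -32 + 8 D$)
$P = - \frac{1}{8} \approx -0.125$
$U{\left(K,T \right)} = -20 + 4 T$ ($U{\left(K,T \right)} = - 4 \left(5 - T\right) = -20 + 4 T$)
$14 \left(P + U{\left(4,R{\left(1,C \right)} \right)}\right) = 14 \left(- \frac{1}{8} + \left(-20 + 4 \left(-32 + 8 \cdot 1\right)\right)\right) = 14 \left(- \frac{1}{8} + \left(-20 + 4 \left(-32 + 8\right)\right)\right) = 14 \left(- \frac{1}{8} + \left(-20 + 4 \left(-24\right)\right)\right) = 14 \left(- \frac{1}{8} - 116\right) = 14 \left(- \frac{929}{8}\right) = - \frac{6503}{4}$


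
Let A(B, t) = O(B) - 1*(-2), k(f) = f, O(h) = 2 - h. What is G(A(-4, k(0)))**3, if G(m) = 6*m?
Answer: 110592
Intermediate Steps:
A(B, t) = 4 - B (A(B, t) = (2 - B) - 1*(-2) = (2 - B) + 2 = 4 - B)
G(A(-4, k(0)))**3 = (6*(4 - 1*(-4)))**3 = (6*(4 + 4))**3 = (6*8)**3 = 48**3 = 110592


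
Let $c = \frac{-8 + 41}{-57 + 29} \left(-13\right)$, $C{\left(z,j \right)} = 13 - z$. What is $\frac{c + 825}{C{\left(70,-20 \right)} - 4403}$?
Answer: $- \frac{23529}{124880} \approx -0.18841$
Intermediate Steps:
$c = \frac{429}{28}$ ($c = \frac{33}{-28} \left(-13\right) = 33 \left(- \frac{1}{28}\right) \left(-13\right) = \left(- \frac{33}{28}\right) \left(-13\right) = \frac{429}{28} \approx 15.321$)
$\frac{c + 825}{C{\left(70,-20 \right)} - 4403} = \frac{\frac{429}{28} + 825}{\left(13 - 70\right) - 4403} = \frac{23529}{28 \left(\left(13 - 70\right) - 4403\right)} = \frac{23529}{28 \left(-57 - 4403\right)} = \frac{23529}{28 \left(-4460\right)} = \frac{23529}{28} \left(- \frac{1}{4460}\right) = - \frac{23529}{124880}$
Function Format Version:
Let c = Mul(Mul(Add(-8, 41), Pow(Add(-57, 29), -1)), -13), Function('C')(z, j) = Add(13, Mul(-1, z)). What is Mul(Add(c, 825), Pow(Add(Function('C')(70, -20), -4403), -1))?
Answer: Rational(-23529, 124880) ≈ -0.18841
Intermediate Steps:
c = Rational(429, 28) (c = Mul(Mul(33, Pow(-28, -1)), -13) = Mul(Mul(33, Rational(-1, 28)), -13) = Mul(Rational(-33, 28), -13) = Rational(429, 28) ≈ 15.321)
Mul(Add(c, 825), Pow(Add(Function('C')(70, -20), -4403), -1)) = Mul(Add(Rational(429, 28), 825), Pow(Add(Add(13, Mul(-1, 70)), -4403), -1)) = Mul(Rational(23529, 28), Pow(Add(Add(13, -70), -4403), -1)) = Mul(Rational(23529, 28), Pow(Add(-57, -4403), -1)) = Mul(Rational(23529, 28), Pow(-4460, -1)) = Mul(Rational(23529, 28), Rational(-1, 4460)) = Rational(-23529, 124880)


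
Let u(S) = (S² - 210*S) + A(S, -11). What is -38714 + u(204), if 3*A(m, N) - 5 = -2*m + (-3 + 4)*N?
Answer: -40076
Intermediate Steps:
A(m, N) = 5/3 - 2*m/3 + N/3 (A(m, N) = 5/3 + (-2*m + (-3 + 4)*N)/3 = 5/3 + (-2*m + 1*N)/3 = 5/3 + (-2*m + N)/3 = 5/3 + (N - 2*m)/3 = 5/3 + (-2*m/3 + N/3) = 5/3 - 2*m/3 + N/3)
u(S) = -2 + S² - 632*S/3 (u(S) = (S² - 210*S) + (5/3 - 2*S/3 + (⅓)*(-11)) = (S² - 210*S) + (5/3 - 2*S/3 - 11/3) = (S² - 210*S) + (-2 - 2*S/3) = -2 + S² - 632*S/3)
-38714 + u(204) = -38714 + (-2 + 204² - 632/3*204) = -38714 + (-2 + 41616 - 42976) = -38714 - 1362 = -40076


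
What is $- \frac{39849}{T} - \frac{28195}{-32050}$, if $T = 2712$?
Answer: $- \frac{40023187}{2897320} \approx -13.814$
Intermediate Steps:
$- \frac{39849}{T} - \frac{28195}{-32050} = - \frac{39849}{2712} - \frac{28195}{-32050} = \left(-39849\right) \frac{1}{2712} - - \frac{5639}{6410} = - \frac{13283}{904} + \frac{5639}{6410} = - \frac{40023187}{2897320}$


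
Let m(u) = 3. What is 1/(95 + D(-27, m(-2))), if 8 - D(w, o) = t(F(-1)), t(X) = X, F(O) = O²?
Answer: 1/102 ≈ 0.0098039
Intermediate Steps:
D(w, o) = 7 (D(w, o) = 8 - 1*(-1)² = 8 - 1*1 = 8 - 1 = 7)
1/(95 + D(-27, m(-2))) = 1/(95 + 7) = 1/102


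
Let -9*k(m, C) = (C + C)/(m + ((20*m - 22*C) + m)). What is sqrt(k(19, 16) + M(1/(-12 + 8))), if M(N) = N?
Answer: 19*I*sqrt(33)/198 ≈ 0.55125*I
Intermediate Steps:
k(m, C) = -2*C/(9*(-22*C + 22*m)) (k(m, C) = -(C + C)/(9*(m + ((20*m - 22*C) + m))) = -2*C/(9*(m + ((-22*C + 20*m) + m))) = -2*C/(9*(m + (-22*C + 21*m))) = -2*C/(9*(-22*C + 22*m)))
sqrt(k(19, 16) + M(1/(-12 + 8))) = sqrt((1/99)*16/(16 - 1*19) + 1/(-12 + 8)) = sqrt((1/99)*16/(16 - 19) + 1/(-4)) = sqrt((1/99)*16/(-3) - 1/4) = sqrt((1/99)*16*(-1/3) - 1/4) = sqrt(-16/297 - 1/4) = sqrt(-361/1188) = 19*I*sqrt(33)/198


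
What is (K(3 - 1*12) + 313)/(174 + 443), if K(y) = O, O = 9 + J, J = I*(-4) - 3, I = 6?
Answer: 295/617 ≈ 0.47812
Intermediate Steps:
J = -27 (J = 6*(-4) - 3 = -24 - 3 = -27)
O = -18 (O = 9 - 27 = -18)
K(y) = -18
(K(3 - 1*12) + 313)/(174 + 443) = (-18 + 313)/(174 + 443) = 295/617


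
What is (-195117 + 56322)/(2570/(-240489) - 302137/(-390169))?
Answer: -13023322589807595/71657890663 ≈ -1.8174e+5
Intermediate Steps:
(-195117 + 56322)/(2570/(-240489) - 302137/(-390169)) = -138795/(2570*(-1/240489) - 302137*(-1/390169)) = -138795/(-2570/240489 + 302137/390169) = -138795/71657890663/93831352641 = -138795*93831352641/71657890663 = -13023322589807595/71657890663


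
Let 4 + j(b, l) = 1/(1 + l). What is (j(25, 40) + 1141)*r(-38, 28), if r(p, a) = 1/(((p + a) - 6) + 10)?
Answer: -23309/123 ≈ -189.50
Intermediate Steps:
j(b, l) = -4 + 1/(1 + l)
r(p, a) = 1/(4 + a + p) (r(p, a) = 1/(((a + p) - 6) + 10) = 1/((-6 + a + p) + 10) = 1/(4 + a + p))
(j(25, 40) + 1141)*r(-38, 28) = ((-3 - 4*40)/(1 + 40) + 1141)/(4 + 28 - 38) = ((-3 - 160)/41 + 1141)/(-6) = ((1/41)*(-163) + 1141)*(-⅙) = (-163/41 + 1141)*(-⅙) = (46618/41)*(-⅙) = -23309/123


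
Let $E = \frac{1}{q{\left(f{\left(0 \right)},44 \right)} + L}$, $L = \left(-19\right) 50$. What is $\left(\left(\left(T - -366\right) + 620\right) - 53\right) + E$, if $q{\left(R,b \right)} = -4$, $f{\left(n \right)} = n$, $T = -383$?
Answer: $\frac{524699}{954} \approx 550.0$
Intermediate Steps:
$L = -950$
$E = - \frac{1}{954}$ ($E = \frac{1}{-4 - 950} = \frac{1}{-954} = - \frac{1}{954} \approx -0.0010482$)
$\left(\left(\left(T - -366\right) + 620\right) - 53\right) + E = \left(\left(\left(-383 - -366\right) + 620\right) - 53\right) - \frac{1}{954} = \left(\left(\left(-383 + 366\right) + 620\right) - 53\right) - \frac{1}{954} = \left(\left(-17 + 620\right) - 53\right) - \frac{1}{954} = \left(603 - 53\right) - \frac{1}{954} = 550 - \frac{1}{954} = \frac{524699}{954}$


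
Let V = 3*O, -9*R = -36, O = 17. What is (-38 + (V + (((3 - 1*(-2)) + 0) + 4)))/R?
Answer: 11/2 ≈ 5.5000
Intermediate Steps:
R = 4 (R = -⅑*(-36) = 4)
V = 51 (V = 3*17 = 51)
(-38 + (V + (((3 - 1*(-2)) + 0) + 4)))/R = (-38 + (51 + (((3 - 1*(-2)) + 0) + 4)))/4 = (-38 + (51 + (((3 + 2) + 0) + 4)))/4 = (-38 + (51 + ((5 + 0) + 4)))/4 = (-38 + (51 + (5 + 4)))/4 = (-38 + (51 + 9))/4 = (-38 + 60)/4 = (¼)*22 = 11/2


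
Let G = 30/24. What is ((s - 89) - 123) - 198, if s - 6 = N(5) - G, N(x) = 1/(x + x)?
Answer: -8103/20 ≈ -405.15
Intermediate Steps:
N(x) = 1/(2*x)
G = 5/4 (G = 30*(1/24) = 5/4 ≈ 1.2500)
s = 97/20 (s = 6 + ((1/2)/5 - 1*5/4) = 6 + ((1/2)*(1/5) - 5/4) = 6 + (1/10 - 5/4) = 6 - 23/20 = 97/20 ≈ 4.8500)
((s - 89) - 123) - 198 = ((97/20 - 89) - 123) - 198 = (-1683/20 - 123) - 198 = -4143/20 - 198 = -8103/20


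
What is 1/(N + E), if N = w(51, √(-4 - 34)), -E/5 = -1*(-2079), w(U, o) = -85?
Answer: -1/10480 ≈ -9.5420e-5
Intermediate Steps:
E = -10395 (E = -(-5)*(-2079) = -5*2079 = -10395)
N = -85
1/(N + E) = 1/(-85 - 10395) = 1/(-10480) = -1/10480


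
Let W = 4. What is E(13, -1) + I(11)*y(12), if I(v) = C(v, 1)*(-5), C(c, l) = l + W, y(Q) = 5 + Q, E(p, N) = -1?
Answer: -426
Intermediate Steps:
C(c, l) = 4 + l (C(c, l) = l + 4 = 4 + l)
I(v) = -25 (I(v) = (4 + 1)*(-5) = 5*(-5) = -25)
E(13, -1) + I(11)*y(12) = -1 - 25*(5 + 12) = -1 - 25*17 = -1 - 425 = -426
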